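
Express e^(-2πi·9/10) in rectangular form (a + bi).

ω_10^9 = e^(-2πi·9/10)
= cos(-2π·9/10) + i·sin(-2π·9/10)
= cos(-18π/10) + i·sin(-18π/10)

ω_10^9 = cos(-18π/10) + i·sin(-18π/10) = 0.8090+0.5878i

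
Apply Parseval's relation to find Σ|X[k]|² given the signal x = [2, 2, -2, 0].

Parseval: Σ|x[n]|² = (1/N)Σ|X[k]|², so Σ|X[k]|² = N·Σ|x[n]|² = 4·12.0000

Σ|X[k]|² = N·Σ|x[n]|² = 4·12.0000 = 48.0000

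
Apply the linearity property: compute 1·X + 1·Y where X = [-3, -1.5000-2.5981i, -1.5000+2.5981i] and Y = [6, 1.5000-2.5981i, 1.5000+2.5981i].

By linearity: DFT(1x + 1y) = 1·DFT(x) + 1·DFT(y)
= 1·[-3, -1.5000-2.5981i, -1.5000+2.5981i] + 1·[6, 1.5000-2.5981i, 1.5000+2.5981i]

Computing element-wise:
Z[0] = 1·(-3) + 1·(6) = 3
Z[1] = 1·(-1.5000-2.5981i) + 1·(1.5000-2.5981i) = -5.1962i
Z[2] = 1·(-1.5000+2.5981i) + 1·(1.5000+2.5981i) = 5.1962i

DFT(1x + 1y) = 1·X + 1·Y = [3, -5.1962i, 5.1962i]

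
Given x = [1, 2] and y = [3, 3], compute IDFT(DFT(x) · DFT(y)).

(x ⊛ y)[n] = Σ(m=0 to 1) x[m] · y[(n-m) mod 2]

Computing each output sample:
(x ⊛ y)[0] = 9
(x ⊛ y)[1] = 9

x ⊛ y = [9, 9]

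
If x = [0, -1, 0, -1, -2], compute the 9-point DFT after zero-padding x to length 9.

Original 5-point DFT: [-4, -0.1180-1.5388i, 2.1180+0.3633i, 2.1180-0.3633i, -0.1180+1.5388i]
Zero-padded 9-point DFT provides frequency interpolation.

DFT_9([x, 0, ...]) = [-4, 1.6133+2.1929i, -1.2057-1.1668i, 0.5000+2.5981i, 1.0924-0.7616i, 1.0924+0.7616i, 0.5000-2.5981i, -1.2057+1.1668i, 1.6133-2.1929i]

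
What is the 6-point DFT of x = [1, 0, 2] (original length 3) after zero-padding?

Original 3-point DFT: [3, 1.7321i, -1.7321i]
Zero-padded 6-point DFT provides frequency interpolation.

DFT_6([x, 0, ...]) = [3, -1.7321i, 1.7321i, 3, -1.7321i, 1.7321i]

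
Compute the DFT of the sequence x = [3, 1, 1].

X[k] = Σ(n=0 to 2) x[n] · ω_3^(nk)
where ω_3 = e^(-2πi/3)

Computing each X[k]:
X[0] = 5
X[1] = 2
X[2] = 2

X = [5, 2, 2]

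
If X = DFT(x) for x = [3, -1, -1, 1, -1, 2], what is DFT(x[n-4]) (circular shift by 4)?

Time shift by 4: X_shifted[k] = ω_6^(4k) · X[k]
Shifted x = [-1, 1, -1, 2, 3, -1]

DFT(x[n-4]) = [3, -4.0000+1.7321i, -5.1962i, -1, 5.1962i, -4.0000-1.7321i]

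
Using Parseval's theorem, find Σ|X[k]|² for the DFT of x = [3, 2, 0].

Parseval: Σ|x[n]|² = (1/N)Σ|X[k]|², so Σ|X[k]|² = N·Σ|x[n]|² = 3·13.0000

Σ|X[k]|² = N·Σ|x[n]|² = 3·13.0000 = 39.0000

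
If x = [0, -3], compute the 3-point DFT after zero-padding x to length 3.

Original 2-point DFT: [-3, 3]
Zero-padded 3-point DFT provides frequency interpolation.

DFT_3([x, 0, ...]) = [-3, 1.5000+2.5981i, 1.5000-2.5981i]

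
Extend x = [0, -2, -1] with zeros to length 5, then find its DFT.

Original 3-point DFT: [-3, 1.5000+0.8660i, 1.5000-0.8660i]
Zero-padded 5-point DFT provides frequency interpolation.

DFT_5([x, 0, ...]) = [-3, 0.1910+2.4899i, 1.3090+0.2245i, 1.3090-0.2245i, 0.1910-2.4899i]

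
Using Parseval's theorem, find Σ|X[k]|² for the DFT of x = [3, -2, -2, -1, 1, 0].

Parseval: Σ|x[n]|² = (1/N)Σ|X[k]|², so Σ|X[k]|² = N·Σ|x[n]|² = 6·19.0000

Σ|X[k]|² = N·Σ|x[n]|² = 6·19.0000 = 114.0000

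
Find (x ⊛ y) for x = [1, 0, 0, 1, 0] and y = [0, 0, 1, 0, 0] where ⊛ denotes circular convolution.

(x ⊛ y)[n] = Σ(m=0 to 4) x[m] · y[(n-m) mod 5]

Computing each output sample:
(x ⊛ y)[0] = 1
(x ⊛ y)[1] = 0
(x ⊛ y)[2] = 1
(x ⊛ y)[3] = 0
(x ⊛ y)[4] = 0

x ⊛ y = [1, 0, 1, 0, 0]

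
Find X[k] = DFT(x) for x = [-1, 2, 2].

X[k] = Σ(n=0 to 2) x[n] · ω_3^(nk)
where ω_3 = e^(-2πi/3)

Computing each X[k]:
X[0] = 3
X[1] = -3
X[2] = -3

X = [3, -3, -3]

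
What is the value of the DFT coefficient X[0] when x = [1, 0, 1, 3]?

X[0] = Σ(n=0 to 3) x[n] · ω_4^0 = Σ x[n]
= (1) + (0) + (1) + (3)

X[0] = 5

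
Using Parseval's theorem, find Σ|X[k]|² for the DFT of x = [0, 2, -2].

Parseval: Σ|x[n]|² = (1/N)Σ|X[k]|², so Σ|X[k]|² = N·Σ|x[n]|² = 3·8.0000

Σ|X[k]|² = N·Σ|x[n]|² = 3·8.0000 = 24.0000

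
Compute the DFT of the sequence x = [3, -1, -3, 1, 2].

X[k] = Σ(n=0 to 4) x[n] · ω_5^(nk)
where ω_5 = e^(-2πi/5)

Computing each X[k]:
X[0] = 2
X[1] = 4.9271+5.2043i
X[2] = 1.5729-2.0409i
X[3] = 1.5729+2.0409i
X[4] = 4.9271-5.2043i

X = [2, 4.9271+5.2043i, 1.5729-2.0409i, 1.5729+2.0409i, 4.9271-5.2043i]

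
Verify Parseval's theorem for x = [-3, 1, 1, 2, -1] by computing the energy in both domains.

Time domain:
Σ|x[n]|² = |-3|² + |1|² + |1|² + |2|² + |-1|² = 16.0000

Frequency domain:
(1/5)Σ|X[k]|² = (1/5)(|0|² + |-5.4271-1.3143i|² + |-2.0729-2.1266i|² + |-2.0729+2.1266i|² + |-5.4271+1.3143i|²) = (1/5)·80.0000 = 16.0000

Both sides agree, confirming Parseval's theorem.

Σ|x[n]|² = (1/N)Σ|X[k]|² = 16.0000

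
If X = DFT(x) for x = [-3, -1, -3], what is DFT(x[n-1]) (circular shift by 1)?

Time shift by 1: X_shifted[k] = ω_3^(1k) · X[k]
Shifted x = [-3, -3, -1]

DFT(x[n-1]) = [-7, -1.0000+1.7321i, -1.0000-1.7321i]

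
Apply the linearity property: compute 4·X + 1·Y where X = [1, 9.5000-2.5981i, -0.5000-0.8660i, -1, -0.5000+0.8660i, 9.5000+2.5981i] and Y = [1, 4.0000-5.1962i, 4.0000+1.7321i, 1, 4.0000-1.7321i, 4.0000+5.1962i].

By linearity: DFT(4x + 1y) = 4·DFT(x) + 1·DFT(y)
= 4·[1, 9.5000-2.5981i, -0.5000-0.8660i, -1, -0.5000+0.8660i, 9.5000+2.5981i] + 1·[1, 4.0000-5.1962i, 4.0000+1.7321i, 1, 4.0000-1.7321i, 4.0000+5.1962i]

Computing element-wise:
Z[0] = 4·(1) + 1·(1) = 5
Z[1] = 4·(9.5000-2.5981i) + 1·(4.0000-5.1962i) = 42.0000-15.5886i
Z[2] = 4·(-0.5000-0.8660i) + 1·(4.0000+1.7321i) = 2.0000-1.7319i
Z[3] = 4·(-1) + 1·(1) = -3
Z[4] = 4·(-0.5000+0.8660i) + 1·(4.0000-1.7321i) = 2.0000+1.7319i
Z[5] = 4·(9.5000+2.5981i) + 1·(4.0000+5.1962i) = 42.0000+15.5886i

DFT(4x + 1y) = 4·X + 1·Y = [5, 42.0000-15.5886i, 2.0000-1.7319i, -3, 2.0000+1.7319i, 42.0000+15.5886i]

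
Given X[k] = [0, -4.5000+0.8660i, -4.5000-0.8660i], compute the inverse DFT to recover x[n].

x[n] = (1/3) Σ(k=0 to 2) X[k] · e^(2πikn/3)

Computing each x[n]:
x[0] = -3
x[1] = 1
x[2] = 2

x = [-3, 1, 2]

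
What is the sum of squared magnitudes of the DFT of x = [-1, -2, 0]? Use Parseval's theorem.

Parseval: Σ|x[n]|² = (1/N)Σ|X[k]|², so Σ|X[k]|² = N·Σ|x[n]|² = 3·5.0000

Σ|X[k]|² = N·Σ|x[n]|² = 3·5.0000 = 15.0000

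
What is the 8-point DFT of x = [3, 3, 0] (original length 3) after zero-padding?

Original 3-point DFT: [6, 1.5000-2.5981i, 1.5000+2.5981i]
Zero-padded 8-point DFT provides frequency interpolation.

DFT_8([x, 0, ...]) = [6, 5.1213-2.1213i, 3-3i, 0.8787-2.1213i, 0, 0.8787+2.1213i, 3+3i, 5.1213+2.1213i]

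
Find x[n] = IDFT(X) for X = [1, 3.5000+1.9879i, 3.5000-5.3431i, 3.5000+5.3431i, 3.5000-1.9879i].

x[n] = (1/5) Σ(k=0 to 4) X[k] · e^(2πikn/5)

Computing each x[n]:
x[0] = 3
x[1] = 0
x[2] = -3
x[3] = 2
x[4] = -1

x = [3, 0, -3, 2, -1]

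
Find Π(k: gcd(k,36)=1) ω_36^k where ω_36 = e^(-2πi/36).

The primitive 36th roots of unity are ω_36^k for k coprime to 36: k ∈ {1, 5, 7, 11, 13, 17, 19, 23, 25, 29, 31, 35}
Their product equals the constant term of the cyclotomic polynomial Φ_36(x) up to sign.
For n ≥ 3, the product of all primitive nth roots of unity is 1. (For n=1 it is 1; for n=2 it is -1.)

1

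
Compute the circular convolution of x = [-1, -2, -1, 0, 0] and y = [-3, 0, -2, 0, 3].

(x ⊛ y)[n] = Σ(m=0 to 4) x[m] · y[(n-m) mod 5]

Computing each output sample:
(x ⊛ y)[0] = -3
(x ⊛ y)[1] = 3
(x ⊛ y)[2] = 5
(x ⊛ y)[3] = 4
(x ⊛ y)[4] = -1

x ⊛ y = [-3, 3, 5, 4, -1]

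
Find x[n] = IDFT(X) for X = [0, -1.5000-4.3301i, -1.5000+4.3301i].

x[n] = (1/3) Σ(k=0 to 2) X[k] · e^(2πikn/3)

Computing each x[n]:
x[0] = -1
x[1] = 3
x[2] = -2

x = [-1, 3, -2]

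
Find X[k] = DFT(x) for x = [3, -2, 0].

X[k] = Σ(n=0 to 2) x[n] · ω_3^(nk)
where ω_3 = e^(-2πi/3)

Computing each X[k]:
X[0] = 1
X[1] = 4.0000+1.7321i
X[2] = 4.0000-1.7321i

X = [1, 4.0000+1.7321i, 4.0000-1.7321i]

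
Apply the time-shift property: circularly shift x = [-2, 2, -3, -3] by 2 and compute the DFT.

Time shift by 2: X_shifted[k] = ω_4^(2k) · X[k]
Shifted x = [-3, -3, -2, 2]

DFT(x[n-2]) = [-6, -1+5i, -4, -1-5i]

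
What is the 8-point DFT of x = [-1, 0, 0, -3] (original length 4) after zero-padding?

Original 4-point DFT: [-4, -1-3i, 2, -1+3i]
Zero-padded 8-point DFT provides frequency interpolation.

DFT_8([x, 0, ...]) = [-4, 1.1213+2.1213i, -1-3i, -3.1213+2.1213i, 2, -3.1213-2.1213i, -1+3i, 1.1213-2.1213i]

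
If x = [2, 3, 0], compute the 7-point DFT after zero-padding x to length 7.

Original 3-point DFT: [5, 0.5000-2.5981i, 0.5000+2.5981i]
Zero-padded 7-point DFT provides frequency interpolation.

DFT_7([x, 0, ...]) = [5, 3.8705-2.3455i, 1.3324-2.9248i, -0.7029-1.3017i, -0.7029+1.3017i, 1.3324+2.9248i, 3.8705+2.3455i]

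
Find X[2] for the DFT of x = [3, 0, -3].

X[2] = Σ(n=0 to 2) x[n] · ω_3^(2n) where ω_3 = e^(-2πi/3)
= (3)·ω_3^0 + (0)·ω_3^2 + (-3)·ω_3^4

X[2] = 4.5000+2.5981i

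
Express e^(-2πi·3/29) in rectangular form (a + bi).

ω_29^3 = e^(-2πi·3/29)
= cos(-2π·3/29) + i·sin(-2π·3/29)
= cos(-6π/29) + i·sin(-6π/29)

ω_29^3 = cos(-6π/29) + i·sin(-6π/29) = 0.7961-0.6052i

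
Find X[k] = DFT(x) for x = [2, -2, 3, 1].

X[k] = Σ(n=0 to 3) x[n] · ω_4^(nk)
where ω_4 = e^(-2πi/4)

Computing each X[k]:
X[0] = 4
X[1] = -1+3i
X[2] = 6
X[3] = -1-3i

X = [4, -1+3i, 6, -1-3i]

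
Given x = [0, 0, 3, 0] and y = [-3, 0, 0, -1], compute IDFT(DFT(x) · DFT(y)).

(x ⊛ y)[n] = Σ(m=0 to 3) x[m] · y[(n-m) mod 4]

Computing each output sample:
(x ⊛ y)[0] = 0
(x ⊛ y)[1] = -3
(x ⊛ y)[2] = -9
(x ⊛ y)[3] = 0

x ⊛ y = [0, -3, -9, 0]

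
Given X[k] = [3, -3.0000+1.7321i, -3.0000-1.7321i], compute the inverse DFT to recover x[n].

x[n] = (1/3) Σ(k=0 to 2) X[k] · e^(2πikn/3)

Computing each x[n]:
x[0] = -1
x[1] = 1
x[2] = 3

x = [-1, 1, 3]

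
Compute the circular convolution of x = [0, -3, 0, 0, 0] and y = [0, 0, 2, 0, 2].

(x ⊛ y)[n] = Σ(m=0 to 4) x[m] · y[(n-m) mod 5]

Computing each output sample:
(x ⊛ y)[0] = -6
(x ⊛ y)[1] = 0
(x ⊛ y)[2] = 0
(x ⊛ y)[3] = -6
(x ⊛ y)[4] = 0

x ⊛ y = [-6, 0, 0, -6, 0]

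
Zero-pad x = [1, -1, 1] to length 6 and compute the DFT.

Original 3-point DFT: [1, 1.0000+1.7321i, 1.0000-1.7321i]
Zero-padded 6-point DFT provides frequency interpolation.

DFT_6([x, 0, ...]) = [1, 0, 1.0000+1.7321i, 3, 1.0000-1.7321i, 0]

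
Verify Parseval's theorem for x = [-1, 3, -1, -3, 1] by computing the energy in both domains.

Time domain:
Σ|x[n]|² = |-1|² + |3|² + |-1|² + |-3|² + |1|² = 21.0000

Frequency domain:
(1/5)Σ|X[k]|² = (1/5)(|-1|² + |3.4721-3.0777i|² + |-5.4721+0.7265i|² + |-5.4721-0.7265i|² + |3.4721+3.0777i|²) = (1/5)·105.0000 = 21.0000

Both sides agree, confirming Parseval's theorem.

Σ|x[n]|² = (1/N)Σ|X[k]|² = 21.0000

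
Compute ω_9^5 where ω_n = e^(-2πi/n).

ω_9^5 = e^(-2πi·5/9)
= cos(-2π·5/9) + i·sin(-2π·5/9)
= cos(-10π/9) + i·sin(-10π/9)

ω_9^5 = cos(-10π/9) + i·sin(-10π/9) = -0.9397+0.3420i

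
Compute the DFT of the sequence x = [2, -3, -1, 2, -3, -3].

X[k] = Σ(n=0 to 5) x[n] · ω_6^(nk)
where ω_6 = e^(-2πi/6)

Computing each X[k]:
X[0] = -6
X[1] = -1.0000-1.7321i
X[2] = 9.0000+1.7321i
X[3] = 2
X[4] = 9.0000-1.7321i
X[5] = -1.0000+1.7321i

X = [-6, -1.0000-1.7321i, 9.0000+1.7321i, 2, 9.0000-1.7321i, -1.0000+1.7321i]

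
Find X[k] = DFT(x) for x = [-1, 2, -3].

X[k] = Σ(n=0 to 2) x[n] · ω_3^(nk)
where ω_3 = e^(-2πi/3)

Computing each X[k]:
X[0] = -2
X[1] = -0.5000-4.3301i
X[2] = -0.5000+4.3301i

X = [-2, -0.5000-4.3301i, -0.5000+4.3301i]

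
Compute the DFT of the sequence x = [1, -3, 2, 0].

X[k] = Σ(n=0 to 3) x[n] · ω_4^(nk)
where ω_4 = e^(-2πi/4)

Computing each X[k]:
X[0] = 0
X[1] = -1+3i
X[2] = 6
X[3] = -1-3i

X = [0, -1+3i, 6, -1-3i]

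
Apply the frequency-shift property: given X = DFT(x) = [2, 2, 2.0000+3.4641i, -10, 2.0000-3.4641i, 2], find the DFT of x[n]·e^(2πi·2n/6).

Modulation property: DFT(ω_6^(-2n)·x[n]) = X[(k-2) mod 6], so circularly shift X by 2 positions.

X[k-2] = [2.0000-3.4641i, 2, 2, 2, 2.0000+3.4641i, -10]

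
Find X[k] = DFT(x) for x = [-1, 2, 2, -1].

X[k] = Σ(n=0 to 3) x[n] · ω_4^(nk)
where ω_4 = e^(-2πi/4)

Computing each X[k]:
X[0] = 2
X[1] = -3-3i
X[2] = 0
X[3] = -3+3i

X = [2, -3-3i, 0, -3+3i]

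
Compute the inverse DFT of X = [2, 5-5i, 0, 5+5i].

x[n] = (1/4) Σ(k=0 to 3) X[k] · e^(2πikn/4)

Computing each x[n]:
x[0] = 3
x[1] = 3
x[2] = -2
x[3] = -2

x = [3, 3, -2, -2]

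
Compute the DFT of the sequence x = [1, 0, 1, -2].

X[k] = Σ(n=0 to 3) x[n] · ω_4^(nk)
where ω_4 = e^(-2πi/4)

Computing each X[k]:
X[0] = 0
X[1] = -2i
X[2] = 4
X[3] = 2i

X = [0, -2i, 4, 2i]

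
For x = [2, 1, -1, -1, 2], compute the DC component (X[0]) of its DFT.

X[0] = Σ(n=0 to 4) x[n] · ω_5^0 = Σ x[n]
= (2) + (1) + (-1) + (-1) + (2)

X[0] = 3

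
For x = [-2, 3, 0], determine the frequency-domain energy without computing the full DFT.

Parseval: Σ|x[n]|² = (1/N)Σ|X[k]|², so Σ|X[k]|² = N·Σ|x[n]|² = 3·13.0000

Σ|X[k]|² = N·Σ|x[n]|² = 3·13.0000 = 39.0000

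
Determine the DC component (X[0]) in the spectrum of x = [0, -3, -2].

X[0] = Σ(n=0 to 2) x[n] · ω_3^0 = Σ x[n]
= (0) + (-3) + (-2)

X[0] = -5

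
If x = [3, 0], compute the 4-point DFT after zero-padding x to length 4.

Original 2-point DFT: [3, 3]
Zero-padded 4-point DFT provides frequency interpolation.

DFT_4([x, 0, ...]) = [3, 3, 3, 3]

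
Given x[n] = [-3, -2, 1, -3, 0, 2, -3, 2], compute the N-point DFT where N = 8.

X[k] = Σ(n=0 to 7) x[n] · ω_8^(nk)
where ω_8 = e^(-2πi/8)

Computing each X[k]:
X[0] = -6
X[1] = -2.2929+2.3640i
X[2] = -1-1i
X[3] = -3.7071+10.3640i
X[4] = -4
X[5] = -3.7071-10.3640i
X[6] = -1+1i
X[7] = -2.2929-2.3640i

X = [-6, -2.2929+2.3640i, -1-1i, -3.7071+10.3640i, -4, -3.7071-10.3640i, -1+1i, -2.2929-2.3640i]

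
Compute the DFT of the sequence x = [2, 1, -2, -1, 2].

X[k] = Σ(n=0 to 4) x[n] · ω_5^(nk)
where ω_5 = e^(-2πi/5)

Computing each X[k]:
X[0] = 2
X[1] = 5.3541+1.5388i
X[2] = -1.3541-0.3633i
X[3] = -1.3541+0.3633i
X[4] = 5.3541-1.5388i

X = [2, 5.3541+1.5388i, -1.3541-0.3633i, -1.3541+0.3633i, 5.3541-1.5388i]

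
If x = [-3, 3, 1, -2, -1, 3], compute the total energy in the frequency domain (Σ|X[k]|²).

Parseval: Σ|x[n]|² = (1/N)Σ|X[k]|², so Σ|X[k]|² = N·Σ|x[n]|² = 6·33.0000

Σ|X[k]|² = N·Σ|x[n]|² = 6·33.0000 = 198.0000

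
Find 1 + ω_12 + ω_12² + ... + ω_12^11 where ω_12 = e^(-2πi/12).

Sum of all nth roots of unity equals 0 for n > 1 (geometric series with r ≠ 1).

0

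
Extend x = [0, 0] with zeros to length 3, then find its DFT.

Original 2-point DFT: [0, 0]
Zero-padded 3-point DFT provides frequency interpolation.

DFT_3([x, 0, ...]) = [0, 0, 0]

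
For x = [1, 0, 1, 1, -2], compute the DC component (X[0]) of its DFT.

X[0] = Σ(n=0 to 4) x[n] · ω_5^0 = Σ x[n]
= (1) + (0) + (1) + (1) + (-2)

X[0] = 1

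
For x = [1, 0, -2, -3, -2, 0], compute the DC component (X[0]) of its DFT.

X[0] = Σ(n=0 to 5) x[n] · ω_6^0 = Σ x[n]
= (1) + (0) + (-2) + (-3) + (-2) + (0)

X[0] = -6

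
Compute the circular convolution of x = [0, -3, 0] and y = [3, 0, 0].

(x ⊛ y)[n] = Σ(m=0 to 2) x[m] · y[(n-m) mod 3]

Computing each output sample:
(x ⊛ y)[0] = 0
(x ⊛ y)[1] = -9
(x ⊛ y)[2] = 0

x ⊛ y = [0, -9, 0]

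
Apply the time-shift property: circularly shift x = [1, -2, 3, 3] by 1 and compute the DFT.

Time shift by 1: X_shifted[k] = ω_4^(1k) · X[k]
Shifted x = [3, 1, -2, 3]

DFT(x[n-1]) = [5, 5+2i, -3, 5-2i]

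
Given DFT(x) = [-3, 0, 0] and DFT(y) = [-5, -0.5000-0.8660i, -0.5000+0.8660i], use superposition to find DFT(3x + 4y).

By linearity: DFT(3x + 4y) = 3·DFT(x) + 4·DFT(y)
= 3·[-3, 0, 0] + 4·[-5, -0.5000-0.8660i, -0.5000+0.8660i]

Computing element-wise:
Z[0] = 3·(-3) + 4·(-5) = -29
Z[1] = 3·(0) + 4·(-0.5000-0.8660i) = -2.0000-3.4640i
Z[2] = 3·(0) + 4·(-0.5000+0.8660i) = -2.0000+3.4640i

DFT(3x + 4y) = 3·X + 4·Y = [-29, -2.0000-3.4640i, -2.0000+3.4640i]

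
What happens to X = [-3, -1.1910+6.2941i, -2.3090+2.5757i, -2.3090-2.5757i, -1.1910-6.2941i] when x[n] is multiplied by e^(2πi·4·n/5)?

Modulation property: DFT(ω_5^(-4n)·x[n]) = X[(k-4) mod 5], so circularly shift X by 4 positions.

X[k-4] = [-1.1910+6.2941i, -2.3090+2.5757i, -2.3090-2.5757i, -1.1910-6.2941i, -3]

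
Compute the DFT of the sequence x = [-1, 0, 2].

X[k] = Σ(n=0 to 2) x[n] · ω_3^(nk)
where ω_3 = e^(-2πi/3)

Computing each X[k]:
X[0] = 1
X[1] = -2.0000+1.7321i
X[2] = -2.0000-1.7321i

X = [1, -2.0000+1.7321i, -2.0000-1.7321i]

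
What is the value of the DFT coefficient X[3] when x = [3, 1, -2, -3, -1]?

X[3] = Σ(n=0 to 4) x[n] · ω_5^(3n) where ω_5 = e^(-2πi/5)
= (3)·ω_5^0 + (1)·ω_5^3 + (-2)·ω_5^6 + (-3)·ω_5^9 + (-1)·ω_5^12

X[3] = 1.4549+0.2245i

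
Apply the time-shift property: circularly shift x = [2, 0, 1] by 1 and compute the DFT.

Time shift by 1: X_shifted[k] = ω_3^(1k) · X[k]
Shifted x = [1, 2, 0]

DFT(x[n-1]) = [3, -1.7321i, 1.7321i]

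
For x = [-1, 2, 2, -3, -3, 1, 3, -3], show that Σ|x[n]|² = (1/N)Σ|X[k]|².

Time domain:
Σ|x[n]|² = |-1|² + |2|² + |2|² + |-3|² + |-3|² + |1|² + |3|² + |-3|² = 46.0000

Frequency domain:
(1/8)Σ|X[k]|² = (1/8)(|-2|² + |2.7071+0.2929i|² + |-9-9i|² + |1.2929-1.7071i|² + |4|² + |1.2929+1.7071i|² + |-9+9i|² + |2.7071-0.2929i|²) = (1/8)·368.0000 = 46.0000

Both sides agree, confirming Parseval's theorem.

Σ|x[n]|² = (1/N)Σ|X[k]|² = 46.0000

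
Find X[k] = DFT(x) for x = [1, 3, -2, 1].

X[k] = Σ(n=0 to 3) x[n] · ω_4^(nk)
where ω_4 = e^(-2πi/4)

Computing each X[k]:
X[0] = 3
X[1] = 3-2i
X[2] = -5
X[3] = 3+2i

X = [3, 3-2i, -5, 3+2i]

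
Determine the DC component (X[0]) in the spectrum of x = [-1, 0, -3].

X[0] = Σ(n=0 to 2) x[n] · ω_3^0 = Σ x[n]
= (-1) + (0) + (-3)

X[0] = -4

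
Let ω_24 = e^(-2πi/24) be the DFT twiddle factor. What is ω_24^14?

ω_24^14 = e^(-2πi·14/24)
= cos(-2π·14/24) + i·sin(-2π·14/24)
= cos(-28π/24) + i·sin(-28π/24)

ω_24^14 = cos(-28π/24) + i·sin(-28π/24) = -0.8660+0.5000i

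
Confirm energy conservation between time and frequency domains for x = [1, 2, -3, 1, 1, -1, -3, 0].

Time domain:
Σ|x[n]|² = |1|² + |2|² + |-3|² + |1|² + |1|² + |-1|² + |-3|² + |0|² = 26.0000

Frequency domain:
(1/8)Σ|X[k]|² = (1/8)(|-2|² + |1.4142-2.8284i|² + |8|² + |-1.4142-2.8284i|² + |-6|² + |-1.4142+2.8284i|² + |8|² + |1.4142+2.8284i|²) = (1/8)·208.0000 = 26.0000

Both sides agree, confirming Parseval's theorem.

Σ|x[n]|² = (1/N)Σ|X[k]|² = 26.0000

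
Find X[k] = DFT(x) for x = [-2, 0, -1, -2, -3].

X[k] = Σ(n=0 to 4) x[n] · ω_5^(nk)
where ω_5 = e^(-2πi/5)

Computing each X[k]:
X[0] = -8
X[1] = -0.5000-3.4410i
X[2] = -0.5000-0.8123i
X[3] = -0.5000+0.8123i
X[4] = -0.5000+3.4410i

X = [-8, -0.5000-3.4410i, -0.5000-0.8123i, -0.5000+0.8123i, -0.5000+3.4410i]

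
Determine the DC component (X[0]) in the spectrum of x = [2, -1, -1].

X[0] = Σ(n=0 to 2) x[n] · ω_3^0 = Σ x[n]
= (2) + (-1) + (-1)

X[0] = 0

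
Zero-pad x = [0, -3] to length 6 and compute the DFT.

Original 2-point DFT: [-3, 3]
Zero-padded 6-point DFT provides frequency interpolation.

DFT_6([x, 0, ...]) = [-3, -1.5000+2.5981i, 1.5000+2.5981i, 3, 1.5000-2.5981i, -1.5000-2.5981i]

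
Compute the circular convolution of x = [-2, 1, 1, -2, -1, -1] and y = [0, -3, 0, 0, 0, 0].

(x ⊛ y)[n] = Σ(m=0 to 5) x[m] · y[(n-m) mod 6]

Computing each output sample:
(x ⊛ y)[0] = 3
(x ⊛ y)[1] = 6
(x ⊛ y)[2] = -3
(x ⊛ y)[3] = -3
(x ⊛ y)[4] = 6
(x ⊛ y)[5] = 3

x ⊛ y = [3, 6, -3, -3, 6, 3]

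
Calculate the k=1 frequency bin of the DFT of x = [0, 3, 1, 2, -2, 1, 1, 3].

X[1] = Σ(n=0 to 7) x[n] · ω_8^(1n) where ω_8 = e^(-2πi/8)
= (0)·ω_8^0 + (3)·ω_8^1 + (1)·ω_8^2 + (2)·ω_8^3 + (-2)·ω_8^4 + (1)·ω_8^5 + (1)·ω_8^6 + (3)·ω_8^7

X[1] = 4.1213-0.7071i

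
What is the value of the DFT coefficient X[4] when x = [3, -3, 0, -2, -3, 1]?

X[4] = Σ(n=0 to 5) x[n] · ω_6^(4n) where ω_6 = e^(-2πi/6)
= (3)·ω_6^0 + (-3)·ω_6^4 + (0)·ω_6^8 + (-2)·ω_6^12 + (-3)·ω_6^16 + (1)·ω_6^20

X[4] = 3.5000-6.0622i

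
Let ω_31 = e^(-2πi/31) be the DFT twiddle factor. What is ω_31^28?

ω_31^28 = e^(-2πi·28/31)
= cos(-2π·28/31) + i·sin(-2π·28/31)
= cos(-56π/31) + i·sin(-56π/31)

ω_31^28 = cos(-56π/31) + i·sin(-56π/31) = 0.8208+0.5713i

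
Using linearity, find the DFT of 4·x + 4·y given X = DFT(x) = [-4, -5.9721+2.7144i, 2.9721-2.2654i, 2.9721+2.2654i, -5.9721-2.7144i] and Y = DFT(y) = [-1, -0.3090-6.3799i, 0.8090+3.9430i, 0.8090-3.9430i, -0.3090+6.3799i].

By linearity: DFT(4x + 4y) = 4·DFT(x) + 4·DFT(y)
= 4·[-4, -5.9721+2.7144i, 2.9721-2.2654i, 2.9721+2.2654i, -5.9721-2.7144i] + 4·[-1, -0.3090-6.3799i, 0.8090+3.9430i, 0.8090-3.9430i, -0.3090+6.3799i]

Computing element-wise:
Z[0] = 4·(-4) + 4·(-1) = -20
Z[1] = 4·(-5.9721+2.7144i) + 4·(-0.3090-6.3799i) = -25.1244-14.6620i
Z[2] = 4·(2.9721-2.2654i) + 4·(0.8090+3.9430i) = 15.1244+6.7104i
Z[3] = 4·(2.9721+2.2654i) + 4·(0.8090-3.9430i) = 15.1244-6.7104i
Z[4] = 4·(-5.9721-2.7144i) + 4·(-0.3090+6.3799i) = -25.1244+14.6620i

DFT(4x + 4y) = 4·X + 4·Y = [-20, -25.1244-14.6620i, 15.1244+6.7104i, 15.1244-6.7104i, -25.1244+14.6620i]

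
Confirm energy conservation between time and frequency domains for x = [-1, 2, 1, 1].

Time domain:
Σ|x[n]|² = |-1|² + |2|² + |1|² + |1|² = 7.0000

Frequency domain:
(1/4)Σ|X[k]|² = (1/4)(|3|² + |-2-1i|² + |-3|² + |-2+1i|²) = (1/4)·28.0000 = 7.0000

Both sides agree, confirming Parseval's theorem.

Σ|x[n]|² = (1/N)Σ|X[k]|² = 7.0000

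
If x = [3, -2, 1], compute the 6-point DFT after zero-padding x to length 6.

Original 3-point DFT: [2, 3.5000+2.5981i, 3.5000-2.5981i]
Zero-padded 6-point DFT provides frequency interpolation.

DFT_6([x, 0, ...]) = [2, 1.5000+0.8660i, 3.5000+2.5981i, 6, 3.5000-2.5981i, 1.5000-0.8660i]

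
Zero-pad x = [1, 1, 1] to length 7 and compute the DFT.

Original 3-point DFT: [3, 0, 0]
Zero-padded 7-point DFT provides frequency interpolation.

DFT_7([x, 0, ...]) = [3, 1.4010-1.7568i, -0.1235-0.5410i, 0.7225+0.3479i, 0.7225-0.3479i, -0.1235+0.5410i, 1.4010+1.7568i]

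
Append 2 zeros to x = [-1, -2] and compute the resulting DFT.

Original 2-point DFT: [-3, 1]
Zero-padded 4-point DFT provides frequency interpolation.

DFT_4([x, 0, ...]) = [-3, -1+2i, 1, -1-2i]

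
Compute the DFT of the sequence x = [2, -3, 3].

X[k] = Σ(n=0 to 2) x[n] · ω_3^(nk)
where ω_3 = e^(-2πi/3)

Computing each X[k]:
X[0] = 2
X[1] = 2.0000+5.1962i
X[2] = 2.0000-5.1962i

X = [2, 2.0000+5.1962i, 2.0000-5.1962i]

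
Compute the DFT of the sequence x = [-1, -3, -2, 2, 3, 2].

X[k] = Σ(n=0 to 5) x[n] · ω_6^(nk)
where ω_6 = e^(-2πi/6)

Computing each X[k]:
X[0] = 1
X[1] = -4.0000+8.6603i
X[2] = 1
X[3] = -1
X[4] = 1
X[5] = -4.0000-8.6603i

X = [1, -4.0000+8.6603i, 1, -1, 1, -4.0000-8.6603i]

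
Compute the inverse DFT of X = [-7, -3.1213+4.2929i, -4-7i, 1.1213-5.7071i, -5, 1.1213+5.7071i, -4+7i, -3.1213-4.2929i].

x[n] = (1/8) Σ(k=0 to 7) X[k] · e^(2πikn/8)

Computing each x[n]:
x[0] = -3
x[1] = 1
x[2] = -3
x[3] = -1
x[4] = -2
x[5] = 2
x[6] = 2
x[7] = -3

x = [-3, 1, -3, -1, -2, 2, 2, -3]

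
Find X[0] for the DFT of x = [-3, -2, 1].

X[0] = Σ(n=0 to 2) x[n] · ω_3^0 = Σ x[n]
= (-3) + (-2) + (1)

X[0] = -4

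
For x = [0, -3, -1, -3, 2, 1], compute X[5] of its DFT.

X[5] = Σ(n=0 to 5) x[n] · ω_6^(5n) where ω_6 = e^(-2πi/6)
= (0)·ω_6^0 + (-3)·ω_6^5 + (-1)·ω_6^10 + (-3)·ω_6^15 + (2)·ω_6^20 + (1)·ω_6^25

X[5] = 1.5000-6.0622i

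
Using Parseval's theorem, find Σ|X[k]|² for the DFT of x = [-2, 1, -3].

Parseval: Σ|x[n]|² = (1/N)Σ|X[k]|², so Σ|X[k]|² = N·Σ|x[n]|² = 3·14.0000

Σ|X[k]|² = N·Σ|x[n]|² = 3·14.0000 = 42.0000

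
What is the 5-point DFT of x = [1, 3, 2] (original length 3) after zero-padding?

Original 3-point DFT: [6, -1.5000-0.8660i, -1.5000+0.8660i]
Zero-padded 5-point DFT provides frequency interpolation.

DFT_5([x, 0, ...]) = [6, 0.3090-4.0287i, -0.8090+0.1388i, -0.8090-0.1388i, 0.3090+4.0287i]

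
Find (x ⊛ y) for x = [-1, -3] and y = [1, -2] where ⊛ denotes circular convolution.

(x ⊛ y)[n] = Σ(m=0 to 1) x[m] · y[(n-m) mod 2]

Computing each output sample:
(x ⊛ y)[0] = 5
(x ⊛ y)[1] = -1

x ⊛ y = [5, -1]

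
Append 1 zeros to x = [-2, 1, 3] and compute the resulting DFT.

Original 3-point DFT: [2, -4.0000+1.7321i, -4.0000-1.7321i]
Zero-padded 4-point DFT provides frequency interpolation.

DFT_4([x, 0, ...]) = [2, -5-1i, 0, -5+1i]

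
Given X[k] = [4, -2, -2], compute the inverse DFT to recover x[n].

x[n] = (1/3) Σ(k=0 to 2) X[k] · e^(2πikn/3)

Computing each x[n]:
x[0] = 0
x[1] = 2
x[2] = 2

x = [0, 2, 2]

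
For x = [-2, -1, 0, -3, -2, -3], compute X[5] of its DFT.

X[5] = Σ(n=0 to 5) x[n] · ω_6^(5n) where ω_6 = e^(-2πi/6)
= (-2)·ω_6^0 + (-1)·ω_6^5 + (0)·ω_6^10 + (-3)·ω_6^15 + (-2)·ω_6^20 + (-3)·ω_6^25

X[5] = 3.4641i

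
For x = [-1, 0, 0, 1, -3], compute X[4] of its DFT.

X[4] = Σ(n=0 to 4) x[n] · ω_5^(4n) where ω_5 = e^(-2πi/5)
= (-1)·ω_5^0 + (0)·ω_5^4 + (0)·ω_5^8 + (1)·ω_5^12 + (-3)·ω_5^16

X[4] = -2.7361+2.2654i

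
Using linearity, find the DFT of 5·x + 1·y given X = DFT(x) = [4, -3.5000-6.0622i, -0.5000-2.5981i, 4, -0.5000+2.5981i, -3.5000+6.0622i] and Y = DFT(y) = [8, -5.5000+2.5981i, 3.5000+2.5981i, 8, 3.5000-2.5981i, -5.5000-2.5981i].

By linearity: DFT(5x + 1y) = 5·DFT(x) + 1·DFT(y)
= 5·[4, -3.5000-6.0622i, -0.5000-2.5981i, 4, -0.5000+2.5981i, -3.5000+6.0622i] + 1·[8, -5.5000+2.5981i, 3.5000+2.5981i, 8, 3.5000-2.5981i, -5.5000-2.5981i]

Computing element-wise:
Z[0] = 5·(4) + 1·(8) = 28
Z[1] = 5·(-3.5000-6.0622i) + 1·(-5.5000+2.5981i) = -23.0000-27.7129i
Z[2] = 5·(-0.5000-2.5981i) + 1·(3.5000+2.5981i) = 1.0000-10.3924i
Z[3] = 5·(4) + 1·(8) = 28
Z[4] = 5·(-0.5000+2.5981i) + 1·(3.5000-2.5981i) = 1.0000+10.3924i
Z[5] = 5·(-3.5000+6.0622i) + 1·(-5.5000-2.5981i) = -23.0000+27.7129i

DFT(5x + 1y) = 5·X + 1·Y = [28, -23.0000-27.7129i, 1.0000-10.3924i, 28, 1.0000+10.3924i, -23.0000+27.7129i]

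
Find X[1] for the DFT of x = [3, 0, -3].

X[1] = Σ(n=0 to 2) x[n] · ω_3^(1n) where ω_3 = e^(-2πi/3)
= (3)·ω_3^0 + (0)·ω_3^1 + (-3)·ω_3^2

X[1] = 4.5000-2.5981i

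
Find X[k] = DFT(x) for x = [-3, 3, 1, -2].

X[k] = Σ(n=0 to 3) x[n] · ω_4^(nk)
where ω_4 = e^(-2πi/4)

Computing each X[k]:
X[0] = -1
X[1] = -4-5i
X[2] = -3
X[3] = -4+5i

X = [-1, -4-5i, -3, -4+5i]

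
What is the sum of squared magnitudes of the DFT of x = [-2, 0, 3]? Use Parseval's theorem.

Parseval: Σ|x[n]|² = (1/N)Σ|X[k]|², so Σ|X[k]|² = N·Σ|x[n]|² = 3·13.0000

Σ|X[k]|² = N·Σ|x[n]|² = 3·13.0000 = 39.0000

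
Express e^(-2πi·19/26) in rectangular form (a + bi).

ω_26^19 = e^(-2πi·19/26)
= cos(-2π·19/26) + i·sin(-2π·19/26)
= cos(-38π/26) + i·sin(-38π/26)

ω_26^19 = cos(-38π/26) + i·sin(-38π/26) = -0.1205+0.9927i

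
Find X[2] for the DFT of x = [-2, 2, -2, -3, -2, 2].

X[2] = Σ(n=0 to 5) x[n] · ω_6^(2n) where ω_6 = e^(-2πi/6)
= (-2)·ω_6^0 + (2)·ω_6^2 + (-2)·ω_6^4 + (-3)·ω_6^6 + (-2)·ω_6^8 + (2)·ω_6^10

X[2] = -5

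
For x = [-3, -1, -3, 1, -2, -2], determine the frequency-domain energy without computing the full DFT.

Parseval: Σ|x[n]|² = (1/N)Σ|X[k]|², so Σ|X[k]|² = N·Σ|x[n]|² = 6·28.0000

Σ|X[k]|² = N·Σ|x[n]|² = 6·28.0000 = 168.0000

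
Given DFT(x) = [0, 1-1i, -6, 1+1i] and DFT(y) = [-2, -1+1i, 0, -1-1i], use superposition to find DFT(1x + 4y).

By linearity: DFT(1x + 4y) = 1·DFT(x) + 4·DFT(y)
= 1·[0, 1-1i, -6, 1+1i] + 4·[-2, -1+1i, 0, -1-1i]

Computing element-wise:
Z[0] = 1·(0) + 4·(-2) = -8
Z[1] = 1·(1-1i) + 4·(-1+1i) = -3+3i
Z[2] = 1·(-6) + 4·(0) = -6
Z[3] = 1·(1+1i) + 4·(-1-1i) = -3-3i

DFT(1x + 4y) = 1·X + 4·Y = [-8, -3+3i, -6, -3-3i]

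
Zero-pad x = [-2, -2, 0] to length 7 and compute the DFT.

Original 3-point DFT: [-4, -1.0000+1.7321i, -1.0000-1.7321i]
Zero-padded 7-point DFT provides frequency interpolation.

DFT_7([x, 0, ...]) = [-4, -3.2470+1.5637i, -1.5550+1.9499i, -0.1981+0.8678i, -0.1981-0.8678i, -1.5550-1.9499i, -3.2470-1.5637i]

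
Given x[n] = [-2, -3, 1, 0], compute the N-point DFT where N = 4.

X[k] = Σ(n=0 to 3) x[n] · ω_4^(nk)
where ω_4 = e^(-2πi/4)

Computing each X[k]:
X[0] = -4
X[1] = -3+3i
X[2] = 2
X[3] = -3-3i

X = [-4, -3+3i, 2, -3-3i]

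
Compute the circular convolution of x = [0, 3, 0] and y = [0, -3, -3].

(x ⊛ y)[n] = Σ(m=0 to 2) x[m] · y[(n-m) mod 3]

Computing each output sample:
(x ⊛ y)[0] = -9
(x ⊛ y)[1] = 0
(x ⊛ y)[2] = -9

x ⊛ y = [-9, 0, -9]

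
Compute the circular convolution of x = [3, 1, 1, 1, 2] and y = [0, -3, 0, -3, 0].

(x ⊛ y)[n] = Σ(m=0 to 4) x[m] · y[(n-m) mod 5]

Computing each output sample:
(x ⊛ y)[0] = -9
(x ⊛ y)[1] = -12
(x ⊛ y)[2] = -9
(x ⊛ y)[3] = -12
(x ⊛ y)[4] = -6

x ⊛ y = [-9, -12, -9, -12, -6]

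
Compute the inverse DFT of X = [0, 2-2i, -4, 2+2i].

x[n] = (1/4) Σ(k=0 to 3) X[k] · e^(2πikn/4)

Computing each x[n]:
x[0] = 0
x[1] = 2
x[2] = -2
x[3] = 0

x = [0, 2, -2, 0]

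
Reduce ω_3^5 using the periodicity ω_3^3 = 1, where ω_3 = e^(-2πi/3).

Since ω_3^3 = 1, powers reduce modulo 3.
5 mod 3 = 2
So ω_3^5 = ω_3^2 = e^(-2πi·2/3)

ω_3^5 = ω_3^2 = -0.5000+0.8660i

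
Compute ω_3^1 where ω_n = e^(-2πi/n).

ω_3^1 = e^(-2πi·1/3)
= cos(-2π·1/3) + i·sin(-2π·1/3)
= cos(-2π/3) + i·sin(-2π/3)

ω_3^1 = cos(-2π/3) + i·sin(-2π/3) = -0.5000-0.8660i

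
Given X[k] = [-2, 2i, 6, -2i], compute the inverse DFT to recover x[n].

x[n] = (1/4) Σ(k=0 to 3) X[k] · e^(2πikn/4)

Computing each x[n]:
x[0] = 1
x[1] = -3
x[2] = 1
x[3] = -1

x = [1, -3, 1, -1]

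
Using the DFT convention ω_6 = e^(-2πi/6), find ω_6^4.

ω_6^4 = e^(-2πi·4/6)
= cos(-2π·4/6) + i·sin(-2π·4/6)
= cos(-8π/6) + i·sin(-8π/6)

ω_6^4 = cos(-8π/6) + i·sin(-8π/6) = -0.5000+0.8660i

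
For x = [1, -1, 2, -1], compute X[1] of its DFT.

X[1] = Σ(n=0 to 3) x[n] · ω_4^(1n) where ω_4 = e^(-2πi/4)
= (1)·ω_4^0 + (-1)·ω_4^1 + (2)·ω_4^2 + (-1)·ω_4^3

X[1] = -1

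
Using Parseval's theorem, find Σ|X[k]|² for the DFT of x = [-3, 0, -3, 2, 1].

Parseval: Σ|x[n]|² = (1/N)Σ|X[k]|², so Σ|X[k]|² = N·Σ|x[n]|² = 5·23.0000

Σ|X[k]|² = N·Σ|x[n]|² = 5·23.0000 = 115.0000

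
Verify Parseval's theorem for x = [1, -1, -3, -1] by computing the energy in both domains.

Time domain:
Σ|x[n]|² = |1|² + |-1|² + |-3|² + |-1|² = 12.0000

Frequency domain:
(1/4)Σ|X[k]|² = (1/4)(|-4|² + |4|² + |0|² + |4|²) = (1/4)·48.0000 = 12.0000

Both sides agree, confirming Parseval's theorem.

Σ|x[n]|² = (1/N)Σ|X[k]|² = 12.0000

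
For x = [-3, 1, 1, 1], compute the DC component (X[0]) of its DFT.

X[0] = Σ(n=0 to 3) x[n] · ω_4^0 = Σ x[n]
= (-3) + (1) + (1) + (1)

X[0] = 0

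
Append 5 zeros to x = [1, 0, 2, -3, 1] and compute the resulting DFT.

Original 5-point DFT: [1, 2.1180-1.9879i, -0.1180+5.3431i, -0.1180-5.3431i, 2.1180+1.9879i]
Zero-padded 10-point DFT provides frequency interpolation.

DFT_10([x, 0, ...]) = [1, 1.7361+0.3633i, 2.1180-1.9879i, -2.7361-1.5388i, -0.1180+5.3431i, 7, -0.1180-5.3431i, -2.7361+1.5388i, 2.1180+1.9879i, 1.7361-0.3633i]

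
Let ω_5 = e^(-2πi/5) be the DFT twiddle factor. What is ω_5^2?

ω_5^2 = e^(-2πi·2/5)
= cos(-2π·2/5) + i·sin(-2π·2/5)
= cos(-4π/5) + i·sin(-4π/5)

ω_5^2 = cos(-4π/5) + i·sin(-4π/5) = -0.8090-0.5878i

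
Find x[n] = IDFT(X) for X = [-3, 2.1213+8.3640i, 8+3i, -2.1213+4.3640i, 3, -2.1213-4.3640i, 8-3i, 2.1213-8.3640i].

x[n] = (1/8) Σ(k=0 to 7) X[k] · e^(2πikn/8)

Computing each x[n]:
x[0] = 2
x[1] = -3
x[2] = -3
x[3] = -3
x[4] = 2
x[5] = 0
x[6] = -1
x[7] = 3

x = [2, -3, -3, -3, 2, 0, -1, 3]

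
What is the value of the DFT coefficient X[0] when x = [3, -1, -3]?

X[0] = Σ(n=0 to 2) x[n] · ω_3^0 = Σ x[n]
= (3) + (-1) + (-3)

X[0] = -1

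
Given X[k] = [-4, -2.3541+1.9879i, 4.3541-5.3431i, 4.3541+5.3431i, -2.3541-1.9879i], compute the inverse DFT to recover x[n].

x[n] = (1/5) Σ(k=0 to 4) X[k] · e^(2πikn/5)

Computing each x[n]:
x[0] = 0
x[1] = -2
x[2] = -2
x[3] = 3
x[4] = -3

x = [0, -2, -2, 3, -3]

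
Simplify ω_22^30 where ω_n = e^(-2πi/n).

Since ω_22^22 = 1, powers reduce modulo 22.
30 mod 22 = 8
So ω_22^30 = ω_22^8 = e^(-2πi·8/22)

ω_22^30 = ω_22^8 = -0.6549-0.7557i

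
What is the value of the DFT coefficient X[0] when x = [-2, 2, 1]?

X[0] = Σ(n=0 to 2) x[n] · ω_3^0 = Σ x[n]
= (-2) + (2) + (1)

X[0] = 1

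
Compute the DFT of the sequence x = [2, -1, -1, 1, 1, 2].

X[k] = Σ(n=0 to 5) x[n] · ω_6^(nk)
where ω_6 = e^(-2πi/6)

Computing each X[k]:
X[0] = 4
X[1] = 1.5000+4.3301i
X[2] = 2.5000+0.8660i
X[3] = 0
X[4] = 2.5000-0.8660i
X[5] = 1.5000-4.3301i

X = [4, 1.5000+4.3301i, 2.5000+0.8660i, 0, 2.5000-0.8660i, 1.5000-4.3301i]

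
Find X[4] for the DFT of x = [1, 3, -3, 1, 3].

X[4] = Σ(n=0 to 4) x[n] · ω_5^(4n) where ω_5 = e^(-2πi/5)
= (1)·ω_5^0 + (3)·ω_5^4 + (-3)·ω_5^8 + (1)·ω_5^12 + (3)·ω_5^16

X[4] = 4.4721-2.3511i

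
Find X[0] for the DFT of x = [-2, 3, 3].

X[0] = Σ(n=0 to 2) x[n] · ω_3^0 = Σ x[n]
= (-2) + (3) + (3)

X[0] = 4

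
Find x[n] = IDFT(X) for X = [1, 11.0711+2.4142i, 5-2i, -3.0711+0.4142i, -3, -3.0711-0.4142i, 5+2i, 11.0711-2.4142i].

x[n] = (1/8) Σ(k=0 to 7) X[k] · e^(2πikn/8)

Computing each x[n]:
x[0] = 3
x[1] = 3
x[2] = -2
x[3] = -3
x[4] = -1
x[5] = -1
x[6] = -1
x[7] = 3

x = [3, 3, -2, -3, -1, -1, -1, 3]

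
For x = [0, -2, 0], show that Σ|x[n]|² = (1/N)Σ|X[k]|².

Time domain:
Σ|x[n]|² = |0|² + |-2|² + |0|² = 4.0000

Frequency domain:
(1/3)Σ|X[k]|² = (1/3)(|-2|² + |1.0000+1.7321i|² + |1.0000-1.7321i|²) = (1/3)·12.0000 = 4.0000

Both sides agree, confirming Parseval's theorem.

Σ|x[n]|² = (1/N)Σ|X[k]|² = 4.0000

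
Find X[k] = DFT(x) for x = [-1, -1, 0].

X[k] = Σ(n=0 to 2) x[n] · ω_3^(nk)
where ω_3 = e^(-2πi/3)

Computing each X[k]:
X[0] = -2
X[1] = -0.5000+0.8660i
X[2] = -0.5000-0.8660i

X = [-2, -0.5000+0.8660i, -0.5000-0.8660i]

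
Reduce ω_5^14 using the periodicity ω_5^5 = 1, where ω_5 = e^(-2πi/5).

Since ω_5^5 = 1, powers reduce modulo 5.
14 mod 5 = 4
So ω_5^14 = ω_5^4 = e^(-2πi·4/5)

ω_5^14 = ω_5^4 = 0.3090+0.9511i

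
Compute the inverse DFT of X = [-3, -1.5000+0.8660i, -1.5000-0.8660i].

x[n] = (1/3) Σ(k=0 to 2) X[k] · e^(2πikn/3)

Computing each x[n]:
x[0] = -2
x[1] = -1
x[2] = 0

x = [-2, -1, 0]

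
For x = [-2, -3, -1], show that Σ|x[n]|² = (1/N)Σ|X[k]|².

Time domain:
Σ|x[n]|² = |-2|² + |-3|² + |-1|² = 14.0000

Frequency domain:
(1/3)Σ|X[k]|² = (1/3)(|-6|² + |1.7321i|² + |-1.7321i|²) = (1/3)·42.0000 = 14.0000

Both sides agree, confirming Parseval's theorem.

Σ|x[n]|² = (1/N)Σ|X[k]|² = 14.0000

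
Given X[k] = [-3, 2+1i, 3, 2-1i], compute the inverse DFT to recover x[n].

x[n] = (1/4) Σ(k=0 to 3) X[k] · e^(2πikn/4)

Computing each x[n]:
x[0] = 1
x[1] = -2
x[2] = -1
x[3] = -1

x = [1, -2, -1, -1]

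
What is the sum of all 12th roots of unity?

Sum of all nth roots of unity equals 0 for n > 1 (geometric series with r ≠ 1).

0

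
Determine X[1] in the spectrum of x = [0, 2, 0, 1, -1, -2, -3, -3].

X[1] = Σ(n=0 to 7) x[n] · ω_8^(1n) where ω_8 = e^(-2πi/8)
= (0)·ω_8^0 + (2)·ω_8^1 + (0)·ω_8^2 + (1)·ω_8^3 + (-1)·ω_8^4 + (-2)·ω_8^5 + (-3)·ω_8^6 + (-3)·ω_8^7

X[1] = 1.0000-8.6569i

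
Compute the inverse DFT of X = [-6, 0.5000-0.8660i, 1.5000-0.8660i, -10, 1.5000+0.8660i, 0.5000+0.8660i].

x[n] = (1/6) Σ(k=0 to 5) X[k] · e^(2πikn/6)

Computing each x[n]:
x[0] = -2
x[1] = 1
x[2] = -3
x[3] = 1
x[4] = -3
x[5] = 0

x = [-2, 1, -3, 1, -3, 0]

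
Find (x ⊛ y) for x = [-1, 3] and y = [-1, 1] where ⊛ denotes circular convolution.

(x ⊛ y)[n] = Σ(m=0 to 1) x[m] · y[(n-m) mod 2]

Computing each output sample:
(x ⊛ y)[0] = 4
(x ⊛ y)[1] = -4

x ⊛ y = [4, -4]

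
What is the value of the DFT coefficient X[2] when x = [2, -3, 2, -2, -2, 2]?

X[2] = Σ(n=0 to 5) x[n] · ω_6^(2n) where ω_6 = e^(-2πi/6)
= (2)·ω_6^0 + (-3)·ω_6^2 + (2)·ω_6^4 + (-2)·ω_6^6 + (-2)·ω_6^8 + (2)·ω_6^10

X[2] = 0.5000+7.7942i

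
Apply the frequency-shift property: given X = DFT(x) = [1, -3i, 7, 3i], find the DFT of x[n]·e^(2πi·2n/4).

Modulation property: DFT(ω_4^(-2n)·x[n]) = X[(k-2) mod 4], so circularly shift X by 2 positions.

X[k-2] = [7, 3i, 1, -3i]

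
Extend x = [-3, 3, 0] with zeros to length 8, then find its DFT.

Original 3-point DFT: [0, -4.5000-2.5981i, -4.5000+2.5981i]
Zero-padded 8-point DFT provides frequency interpolation.

DFT_8([x, 0, ...]) = [0, -0.8787-2.1213i, -3-3i, -5.1213-2.1213i, -6, -5.1213+2.1213i, -3+3i, -0.8787+2.1213i]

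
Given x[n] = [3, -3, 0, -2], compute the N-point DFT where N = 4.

X[k] = Σ(n=0 to 3) x[n] · ω_4^(nk)
where ω_4 = e^(-2πi/4)

Computing each X[k]:
X[0] = -2
X[1] = 3+1i
X[2] = 8
X[3] = 3-1i

X = [-2, 3+1i, 8, 3-1i]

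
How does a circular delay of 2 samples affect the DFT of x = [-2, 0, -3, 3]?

Time shift by 2: X_shifted[k] = ω_4^(2k) · X[k]
Shifted x = [-3, 3, -2, 0]

DFT(x[n-2]) = [-2, -1-3i, -8, -1+3i]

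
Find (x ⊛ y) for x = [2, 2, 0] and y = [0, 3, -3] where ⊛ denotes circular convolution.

(x ⊛ y)[n] = Σ(m=0 to 2) x[m] · y[(n-m) mod 3]

Computing each output sample:
(x ⊛ y)[0] = -6
(x ⊛ y)[1] = 6
(x ⊛ y)[2] = 0

x ⊛ y = [-6, 6, 0]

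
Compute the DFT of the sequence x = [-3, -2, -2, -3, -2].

X[k] = Σ(n=0 to 4) x[n] · ω_5^(nk)
where ω_5 = e^(-2πi/5)

Computing each X[k]:
X[0] = -12
X[1] = -0.1910-0.5878i
X[2] = -1.3090+0.9511i
X[3] = -1.3090-0.9511i
X[4] = -0.1910+0.5878i

X = [-12, -0.1910-0.5878i, -1.3090+0.9511i, -1.3090-0.9511i, -0.1910+0.5878i]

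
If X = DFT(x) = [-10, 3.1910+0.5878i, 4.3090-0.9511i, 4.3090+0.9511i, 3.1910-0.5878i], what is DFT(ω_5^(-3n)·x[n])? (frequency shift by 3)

Modulation property: DFT(ω_5^(-3n)·x[n]) = X[(k-3) mod 5], so circularly shift X by 3 positions.

X[k-3] = [4.3090-0.9511i, 4.3090+0.9511i, 3.1910-0.5878i, -10, 3.1910+0.5878i]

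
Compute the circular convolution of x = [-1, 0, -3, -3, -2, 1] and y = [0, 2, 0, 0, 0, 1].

(x ⊛ y)[n] = Σ(m=0 to 5) x[m] · y[(n-m) mod 6]

Computing each output sample:
(x ⊛ y)[0] = 2
(x ⊛ y)[1] = -5
(x ⊛ y)[2] = -3
(x ⊛ y)[3] = -8
(x ⊛ y)[4] = -5
(x ⊛ y)[5] = -5

x ⊛ y = [2, -5, -3, -8, -5, -5]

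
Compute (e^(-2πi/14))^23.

Since ω_14^14 = 1, powers reduce modulo 14.
23 mod 14 = 9
So ω_14^23 = ω_14^9 = e^(-2πi·9/14)

ω_14^23 = ω_14^9 = -0.6235+0.7818i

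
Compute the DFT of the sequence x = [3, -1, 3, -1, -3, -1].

X[k] = Σ(n=0 to 5) x[n] · ω_6^(nk)
where ω_6 = e^(-2πi/6)

Computing each X[k]:
X[0] = 0
X[1] = 3.0000-5.1962i
X[2] = 3.0000+5.1962i
X[3] = 6
X[4] = 3.0000-5.1962i
X[5] = 3.0000+5.1962i

X = [0, 3.0000-5.1962i, 3.0000+5.1962i, 6, 3.0000-5.1962i, 3.0000+5.1962i]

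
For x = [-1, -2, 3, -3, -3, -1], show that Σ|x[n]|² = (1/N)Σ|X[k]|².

Time domain:
Σ|x[n]|² = |-1|² + |-2|² + |3|² + |-3|² + |-3|² + |-1|² = 33.0000

Frequency domain:
(1/6)Σ|X[k]|² = (1/6)(|-7|² + |0.5000-4.3301i|² + |-2.5000+6.0622i|² + |5|² + |-2.5000-6.0622i|² + |0.5000+4.3301i|²) = (1/6)·198.0000 = 33.0000

Both sides agree, confirming Parseval's theorem.

Σ|x[n]|² = (1/N)Σ|X[k]|² = 33.0000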